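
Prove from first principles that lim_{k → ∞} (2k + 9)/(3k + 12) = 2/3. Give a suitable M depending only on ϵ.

Let ϵ > 0 be given. For k ≥ 1, |(2k + 9)/(3k + 12) − (2/3)| = |3|/(3(3k + 12)) = 3/(3(3k + 12)).
Since 3k + 12 ≥ 3k for k ≥ 1, this is ≤ 3/(3·3k) = (1/3)/k.
So |(2k + 9)/(3k + 12) − (2/3)| < ϵ whenever k > (1/3)/ϵ.
Take M = (1/3)/ϵ. If k > M then |(2k + 9)/(3k + 12) − (2/3)| ≤ (1/3)/k < ϵ.

M = (1/3)/ϵ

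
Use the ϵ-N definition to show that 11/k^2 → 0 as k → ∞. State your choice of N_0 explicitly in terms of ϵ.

Let ϵ > 0 be given. For k ≥ 1, |11/k^2 − 0| = 11/k^2.
11/k^2 < ϵ ⇔ k^2 > 11/ϵ ⇔ k > (11/ϵ)^{1/2}.
Take N_0 = (11/ϵ)^{1/2}. Then k > N_0 implies 11/k^2 < ϵ.

N_0 = (11/ϵ)^{1/2}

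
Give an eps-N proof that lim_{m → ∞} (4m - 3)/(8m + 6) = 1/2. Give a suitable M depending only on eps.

M = (3/4)/eps

Suppose eps > 0. For m ≥ 1, |(4m - 3)/(8m + 6) − (1/2)| = |-48|/(8(8m + 6)) = 48/(8(8m + 6)).
Since 8m + 6 ≥ 8m for m ≥ 1, this is ≤ 48/(8·8m) = (3/4)/m.
So |(4m - 3)/(8m + 6) − (1/2)| < eps whenever m > (3/4)/eps.
Take M = (3/4)/eps. If m > M then |(4m - 3)/(8m + 6) − (1/2)| ≤ (3/4)/m < eps.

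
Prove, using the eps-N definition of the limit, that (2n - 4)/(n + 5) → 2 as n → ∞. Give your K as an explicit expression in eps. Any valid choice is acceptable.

K = 14/eps

Let eps > 0. For n ≥ 1, |(2n - 4)/(n + 5) − 2| = |-14|/((n + 5)) = 14/((n + 5)).
Since n + 5 ≥ n for n ≥ 1, this is ≤ 14/(n) = 14/n.
So |(2n - 4)/(n + 5) − 2| < eps whenever n > 14/eps.
Take K = 14/eps. If n > K then |(2n - 4)/(n + 5) − 2| ≤ 14/n < eps.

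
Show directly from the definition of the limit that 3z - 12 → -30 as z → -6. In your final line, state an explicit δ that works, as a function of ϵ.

δ = ϵ/3

Let ϵ > 0 be given. We need δ > 0 so that 0 < |z + 6| < δ implies |(3z - 12) + 30| < ϵ.
Since (3z - 12) + 30 = 3(z + 6), we have |(3z - 12) + 30| = 3|z + 6|.
So 3|z + 6| < ϵ exactly when |z + 6| < ϵ/3.
Choosing δ = ϵ/3 gives |(3z - 12) + 30| = 3|z + 6| < ϵ whenever |z + 6| < δ.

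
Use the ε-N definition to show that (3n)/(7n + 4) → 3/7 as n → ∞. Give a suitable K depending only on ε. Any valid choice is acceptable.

Suppose ε > 0. For n ≥ 1, |(3n)/(7n + 4) − (3/7)| = |-12|/(7(7n + 4)) = 12/(7(7n + 4)).
Since 7n + 4 ≥ 7n for n ≥ 1, this is ≤ 12/(7·7n) = (12/49)/n.
So |(3n)/(7n + 4) − (3/7)| < ε whenever n > (12/49)/ε.
Take K = (12/49)/ε. If n > K then |(3n)/(7n + 4) − (3/7)| ≤ (12/49)/n < ε.

K = (12/49)/ε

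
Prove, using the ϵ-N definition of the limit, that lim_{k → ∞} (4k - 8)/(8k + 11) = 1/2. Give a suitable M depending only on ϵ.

M = (27/16)/ϵ

Fix ϵ > 0. For k ≥ 1, |(4k - 8)/(8k + 11) − (1/2)| = |-108|/(8(8k + 11)) = 108/(8(8k + 11)).
Since 8k + 11 ≥ 8k for k ≥ 1, this is ≤ 108/(8·8k) = (27/16)/k.
So |(4k - 8)/(8k + 11) − (1/2)| < ϵ whenever k > (27/16)/ϵ.
Take M = (27/16)/ϵ. If k > M then |(4k - 8)/(8k + 11) − (1/2)| ≤ (27/16)/k < ϵ.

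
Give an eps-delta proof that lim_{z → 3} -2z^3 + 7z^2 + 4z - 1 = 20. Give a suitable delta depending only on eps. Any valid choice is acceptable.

Let eps > 0 be given. We want delta > 0 such that 0 < |z − 3| < delta implies |(-2z^3 + 7z^2 + 4z - 1) − 20| < eps.
(-2z^3 + 7z^2 + 4z - 1) − 20 = -2z^3 + 7z^2 + 4z - 21 = (z − 3)(-2z^2 + z + 7).
So |(-2z^3 + 7z^2 + 4z - 1) − 20| = |z − 3|·|-2z^2 + z + 7|.
Assume first that |z − 3| < 1, so |z| < 4. Then |-2z^2 + z + 7| ≤ 2·4^2 + 4 + 7 = 43.
Hence |(-2z^3 + 7z^2 + 4z - 1) − 20| ≤ 43|z − 3| < eps provided |z − 3| < eps/43.
Take delta = min(1, eps/43). Then 0 < |z − 3| < delta gives both |z − 3| < 1 and |z − 3| < eps/43, so |(-2z^3 + 7z^2 + 4z - 1) − 20| < eps.

delta = min(1, eps/43)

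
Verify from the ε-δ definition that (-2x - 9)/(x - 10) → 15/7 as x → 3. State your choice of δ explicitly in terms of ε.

δ = min(7/2, (49/58)ε)

Let ε > 0 be given. We want δ > 0 with 0 < |x − 3| < δ ⇒ |(-2x - 9)/(x - 10) − (15/7)| < ε.
Combining over a common denominator, (-2x - 9)/(x - 10) − (15/7) = [(-2x - 9)·(-7) − (-15)·(x - 10)] / [(-7)·(x - 10)] = 29(x − 3) / ((-7)(x - 10)).
So |(-2x - 9)/(x - 10) − (15/7)| = 29|x − 3| / (7·|x − 10|).
Restrict δ ≤ 7/2. Then |x − 3| < 7/2 gives |x − 10| = |(x − 3) + (-7)| ≥ 7 − 7/2 = 7/2.
Hence |(-2x - 9)/(x - 10) − (15/7)| < 29|x − 3|/(7·(7/2)) = (58/49)|x − 3|, which is < ε once |x − 3| < (49/58)ε.
Take δ = min(7/2, (49/58)ε). Then 0 < |x − 3| < δ forces both bounds, so |(-2x - 9)/(x - 10) − (15/7)| < ε.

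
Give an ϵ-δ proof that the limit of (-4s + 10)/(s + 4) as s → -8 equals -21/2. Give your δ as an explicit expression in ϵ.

δ = min(2, (4/13)ϵ)

Fix ϵ > 0. We want δ > 0 with 0 < |s + 8| < δ ⇒ |(-4s + 10)/(s + 4) + 21/2| < ϵ.
Combining over a common denominator, (-4s + 10)/(s + 4) + 21/2 = [(-4s + 10)·(-4) − 42·(s + 4)] / [(-4)·(s + 4)] = -26(s + 8) / ((-4)(s + 4)).
So |(-4s + 10)/(s + 4) + 21/2| = 26|s + 8| / (4·|s + 4|).
Require δ ≤ 2, so |s + 4| ≥ |-4| − |s + 8| > 4 − 2 = 2.
Hence |(-4s + 10)/(s + 4) + 21/2| < 26|s + 8|/(4·2) = (13/4)|s + 8|, which is < ϵ once |s + 8| < (4/13)ϵ.
Take δ = min(2, (4/13)ϵ). Then 0 < |s + 8| < δ forces both bounds, so |(-4s + 10)/(s + 4) + 21/2| < ϵ.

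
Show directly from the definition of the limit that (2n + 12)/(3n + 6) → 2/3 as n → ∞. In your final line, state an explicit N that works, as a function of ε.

Let ε > 0 be given. For n ≥ 1, |(2n + 12)/(3n + 6) − (2/3)| = |24|/(3(3n + 6)) = 24/(3(3n + 6)).
Since 3n + 6 ≥ 3n for n ≥ 1, this is ≤ 24/(3·3n) = (8/3)/n.
So |(2n + 12)/(3n + 6) − (2/3)| < ε whenever n > (8/3)/ε.
Take N = (8/3)/ε. If n > N then |(2n + 12)/(3n + 6) − (2/3)| ≤ (8/3)/n < ε.

N = (8/3)/ε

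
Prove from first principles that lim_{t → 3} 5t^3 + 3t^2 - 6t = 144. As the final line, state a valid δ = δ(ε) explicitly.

δ = min(2, ε/263)

Suppose ε > 0. We want δ > 0 such that 0 < |t − 3| < δ implies |(5t^3 + 3t^2 - 6t) − 144| < ε.
(5t^3 + 3t^2 - 6t) − 144 = 5t^3 + 3t^2 - 6t - 144 = (t − 3)(5t^2 + 18t + 48).
So |(5t^3 + 3t^2 - 6t) − 144| = |t − 3|·|5t^2 + 18t + 48|.
Require δ ≤ 2. Then |t − 3| < 2 gives |t| < 5, and by the triangle inequality |5t^2 + 18t + 48| ≤ 5·5^2 + 18·5 + 48 = 263.
Hence |(5t^3 + 3t^2 - 6t) − 144| ≤ 263|t − 3| < ε provided |t − 3| < ε/263.
Take δ = min(2, ε/263). Then 0 < |t − 3| < δ gives both |t − 3| < 2 and |t − 3| < ε/263, so |(5t^3 + 3t^2 - 6t) − 144| < ε.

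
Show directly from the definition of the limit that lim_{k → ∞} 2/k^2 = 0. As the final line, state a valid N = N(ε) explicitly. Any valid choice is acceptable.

Let ε > 0 be given. For k ≥ 1, |2/k^2 − 0| = 2/k^2.
2/k^2 < ε ⇔ k^2 > 2/ε ⇔ k > (2/ε)^{1/2}.
Take N = (2/ε)^{1/2}. Then k > N implies 2/k^2 < ε.

N = (2/ε)^{1/2}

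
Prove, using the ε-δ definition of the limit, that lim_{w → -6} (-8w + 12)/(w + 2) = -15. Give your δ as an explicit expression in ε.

Let ε > 0 be given. We want δ > 0 with 0 < |w + 6| < δ ⇒ |(-8w + 12)/(w + 2) + 15| < ε.
Combining over a common denominator, (-8w + 12)/(w + 2) + 15 = [(-8w + 12)·(-4) − 60·(w + 2)] / [(-4)·(w + 2)] = -28(w + 6) / ((-4)(w + 2)).
So |(-8w + 12)/(w + 2) + 15| = 28|w + 6| / (4·|w + 2|).
Require δ ≤ 2, so |w + 2| ≥ |-4| − |w + 6| > 4 − 2 = 2.
Hence |(-8w + 12)/(w + 2) + 15| < 28|w + 6|/(4·2) = (7/2)|w + 6|, which is < ε once |w + 6| < (2/7)ε.
Take δ = min(2, (2/7)ε). Then 0 < |w + 6| < δ forces both bounds, so |(-8w + 12)/(w + 2) + 15| < ε.

δ = min(2, (2/7)ε)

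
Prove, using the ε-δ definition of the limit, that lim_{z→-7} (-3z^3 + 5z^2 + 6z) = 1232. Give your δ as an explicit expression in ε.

δ = min(1, ε/576)

Fix ε > 0. We want δ > 0 such that 0 < |z + 7| < δ implies |(-3z^3 + 5z^2 + 6z) − 1232| < ε.
(-3z^3 + 5z^2 + 6z) − 1232 = -3z^3 + 5z^2 + 6z - 1232 = (z + 7)(-3z^2 + 26z - 176).
So |(-3z^3 + 5z^2 + 6z) − 1232| = |z + 7|·|-3z^2 + 26z - 176|.
Require δ ≤ 1. Then |z + 7| < 1 gives |z| < 8, and by the triangle inequality |-3z^2 + 26z - 176| ≤ 3·8^2 + 26·8 + 176 = 576.
Hence |(-3z^3 + 5z^2 + 6z) − 1232| ≤ 576|z + 7| < ε provided |z + 7| < ε/576.
Take δ = min(1, ε/576). Then 0 < |z + 7| < δ gives both |z + 7| < 1 and |z + 7| < ε/576, so |(-3z^3 + 5z^2 + 6z) − 1232| < ε.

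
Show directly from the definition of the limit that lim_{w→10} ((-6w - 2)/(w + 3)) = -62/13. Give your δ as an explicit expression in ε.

δ = min(13/2, (169/32)ε)

Suppose ε > 0. We want δ > 0 with 0 < |w − 10| < δ ⇒ |(-6w - 2)/(w + 3) + 62/13| < ε.
Combining over a common denominator, (-6w - 2)/(w + 3) + 62/13 = [(-6w - 2)·13 − (-62)·(w + 3)] / [13·(w + 3)] = -16(w − 10) / (13(w + 3)).
So |(-6w - 2)/(w + 3) + 62/13| = 16|w − 10| / (13·|w + 3|).
Restrict δ ≤ 13/2. Then |w − 10| < 13/2 gives |w + 3| = |(w − 10) + 13| ≥ 13 − 13/2 = 13/2.
Hence |(-6w - 2)/(w + 3) + 62/13| < 16|w − 10|/(13·(13/2)) = (32/169)|w − 10|, which is < ε once |w − 10| < (169/32)ε.
Take δ = min(13/2, (169/32)ε). Then 0 < |w − 10| < δ forces both bounds, so |(-6w - 2)/(w + 3) + 62/13| < ε.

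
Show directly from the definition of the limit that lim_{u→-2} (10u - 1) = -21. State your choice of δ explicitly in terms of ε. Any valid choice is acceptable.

Suppose ε > 0. We need δ > 0 so that 0 < |u + 2| < δ implies |(10u - 1) + 21| < ε.
|(10u - 1) + 21| = |10u + 20| = 10|u + 2|.
So 10|u + 2| < ε exactly when |u + 2| < ε/10.
Take δ = ε/10. If 0 < |u + 2| < δ then |(10u - 1) + 21| = 10|u + 2| < 10·(ε/10) = ε.

δ = ε/10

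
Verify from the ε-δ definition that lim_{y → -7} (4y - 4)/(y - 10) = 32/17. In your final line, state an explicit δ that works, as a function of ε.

δ = min(17/2, (289/72)ε)

Let ε > 0 be given. We want δ > 0 with 0 < |y + 7| < δ ⇒ |(4y - 4)/(y - 10) − (32/17)| < ε.
Combining over a common denominator, (4y - 4)/(y - 10) − (32/17) = [(4y - 4)·(-17) − (-32)·(y - 10)] / [(-17)·(y - 10)] = -36(y + 7) / ((-17)(y - 10)).
So |(4y - 4)/(y - 10) − (32/17)| = 36|y + 7| / (17·|y − 10|).
Restrict δ ≤ 17/2. Then |y + 7| < 17/2 gives |y − 10| = |(y + 7) + (-17)| ≥ 17 − 17/2 = 17/2.
Hence |(4y - 4)/(y - 10) − (32/17)| < 36|y + 7|/(17·(17/2)) = (72/289)|y + 7|, which is < ε once |y + 7| < (289/72)ε.
Take δ = min(17/2, (289/72)ε). Then 0 < |y + 7| < δ forces both bounds, so |(4y - 4)/(y - 10) − (32/17)| < ε.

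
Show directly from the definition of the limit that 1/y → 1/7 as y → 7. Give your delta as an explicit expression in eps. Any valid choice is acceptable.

delta = min(7/2, (49/2)eps)

Fix eps > 0. We seek delta > 0 such that 0 < |y − 7| < delta implies |1/y − (1/7)| < eps.
|1/y − (1/7)| = |7 − y|/(7·|y|) = |y − 7|/(7|y|).
Restrict delta ≤ 7/2. Then |y − 7| < 7/2 gives |y| > 7/2, so 7|y| > 49/2.
Then |1/y − (1/7)| < |y − 7|/(49/2), which is < eps when |y − 7| < (49/2)eps.
Take delta = min(7/2, (49/2)eps). Then 0 < |y − 7| < delta gives both |y − 7| < 7/2 and |y − 7| < (49/2)eps, so |1/y − (1/7)| < eps.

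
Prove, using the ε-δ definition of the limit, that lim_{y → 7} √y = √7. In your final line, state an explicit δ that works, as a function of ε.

δ = min(7, √7·ε)

Let ε > 0. We want δ > 0 such that 0 < |y − 7| < δ implies |√y − √7| < ε.
Multiplying by the conjugate, |√y − √7| = |y − 7|/(√y + √7).
Restrict δ ≤ 7 so that |y − 7| < 7 forces y > 0, and then √y + √7 > √7.
Hence |√y − √7| < |y − 7|/√7, which is < ε once |y − 7| < √7·ε.
Take δ = min(7, √7·ε). If 0 < |y − 7| < δ then y > 0 and |√y − √7| < |y − 7|/√7 < ε.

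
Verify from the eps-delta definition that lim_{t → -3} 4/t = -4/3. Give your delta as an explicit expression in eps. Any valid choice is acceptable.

delta = min(3/2, (9/8)eps)

Let eps > 0. We seek delta > 0 such that 0 < |t + 3| < delta implies |4/t + 4/3| < eps.
|4/t + 4/3| = 4·|-3 − t|/(3·|t|) = 4|t + 3|/(3|t|).
Require delta ≤ 3/2 so that |t| > 3 − 3/2 = 3/2, hence 3|t| > 9/2.
Then |4/t + 4/3| < 4|t + 3|/(9/2), which is < eps when |t + 3| < (9/8)eps.
Take delta = min(3/2, (9/8)eps). Then 0 < |t + 3| < delta gives both |t + 3| < 3/2 and |t + 3| < (9/8)eps, so |4/t + 4/3| < eps.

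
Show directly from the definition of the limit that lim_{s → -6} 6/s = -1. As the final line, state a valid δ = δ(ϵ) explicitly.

Let ϵ > 0. We seek δ > 0 such that 0 < |s + 6| < δ implies |6/s + 1| < ϵ.
|6/s + 1| = 6·|-6 − s|/(6·|s|) = 6|s + 6|/(6|s|).
Require δ ≤ 3 so that |s| > 6 − 3 = 3, hence 6|s| > 18.
Then |6/s + 1| < 6|s + 6|/18, which is < ϵ when |s + 6| < 3ϵ.
Take δ = min(3, 3ϵ). Then 0 < |s + 6| < δ gives both |s + 6| < 3 and |s + 6| < 3ϵ, so |6/s + 1| < ϵ.

δ = min(3, 3ϵ)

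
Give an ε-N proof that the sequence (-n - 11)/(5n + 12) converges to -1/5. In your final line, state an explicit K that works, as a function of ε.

K = (43/25)/ε

Fix ε > 0. For n ≥ 1, |(-n - 11)/(5n + 12) + 1/5| = |-43|/(5(5n + 12)) = 43/(5(5n + 12)).
Since 5n + 12 ≥ 5n for n ≥ 1, this is ≤ 43/(5·5n) = (43/25)/n.
So |(-n - 11)/(5n + 12) + 1/5| < ε whenever n > (43/25)/ε.
Take K = (43/25)/ε. If n > K then |(-n - 11)/(5n + 12) + 1/5| ≤ (43/25)/n < ε.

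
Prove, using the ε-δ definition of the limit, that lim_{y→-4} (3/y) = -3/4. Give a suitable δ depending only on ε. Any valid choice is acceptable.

δ = min(2, (8/3)ε)

Let ε > 0 be given. We seek δ > 0 such that 0 < |y + 4| < δ implies |3/y + 3/4| < ε.
|3/y + 3/4| = 3·|-4 − y|/(4·|y|) = 3|y + 4|/(4|y|).
Require δ ≤ 2 so that |y| > 4 − 2 = 2, hence 4|y| > 8.
Then |3/y + 3/4| < 3|y + 4|/8, which is < ε when |y + 4| < (8/3)ε.
Take δ = min(2, (8/3)ε). Then 0 < |y + 4| < δ gives both |y + 4| < 2 and |y + 4| < (8/3)ε, so |3/y + 3/4| < ε.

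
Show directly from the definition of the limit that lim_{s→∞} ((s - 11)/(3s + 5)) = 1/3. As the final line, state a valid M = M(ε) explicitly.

M = (38/9)/ε

Let ε > 0 be given. We seek M > 0 such that s > M implies |(s - 11)/(3s + 5) − (1/3)| < ε.
(s - 11)/(3s + 5) − (1/3) = (3(s - 11) − (3s + 5)) / (3(3s + 5)) = -38/(3(3s + 5)).
For s > 0 we have 3s + 5 > 3s, so |(s - 11)/(3s + 5) − (1/3)| = 38/(3(3s + 5)) < 38/(3·3s) = (38/9)/s.
Thus |(s - 11)/(3s + 5) − (1/3)| < ε whenever s > (38/9)/ε.
Take M = (38/9)/ε. If s > M then |(s - 11)/(3s + 5) − (1/3)| < (38/9)/s < ε.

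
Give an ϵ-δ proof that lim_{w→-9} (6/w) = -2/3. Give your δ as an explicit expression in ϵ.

δ = min(9/2, (27/4)ϵ)

Let ϵ > 0. We seek δ > 0 such that 0 < |w + 9| < δ implies |6/w + 2/3| < ϵ.
|6/w + 2/3| = 6·|-9 − w|/(9·|w|) = 6|w + 9|/(9|w|).
Restrict δ ≤ 9/2. Then |w + 9| < 9/2 gives |w| > 9/2, so 9|w| > 81/2.
Then |6/w + 2/3| < 6|w + 9|/(81/2), which is < ϵ when |w + 9| < (27/4)ϵ.
Take δ = min(9/2, (27/4)ϵ). Then 0 < |w + 9| < δ gives both |w + 9| < 9/2 and |w + 9| < (27/4)ϵ, so |6/w + 2/3| < ϵ.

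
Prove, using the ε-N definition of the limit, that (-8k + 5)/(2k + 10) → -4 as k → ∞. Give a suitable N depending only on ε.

N = (45/2)/ε

Suppose ε > 0. For k ≥ 1, |(-8k + 5)/(2k + 10) + 4| = |90|/(2(2k + 10)) = 90/(2(2k + 10)).
Since 2k + 10 ≥ 2k for k ≥ 1, this is ≤ 90/(2·2k) = (45/2)/k.
So |(-8k + 5)/(2k + 10) + 4| < ε whenever k > (45/2)/ε.
Take N = (45/2)/ε. If k > N then |(-8k + 5)/(2k + 10) + 4| ≤ (45/2)/k < ε.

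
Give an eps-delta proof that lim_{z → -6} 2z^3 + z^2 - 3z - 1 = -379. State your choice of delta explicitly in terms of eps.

Let eps > 0. We want delta > 0 such that 0 < |z + 6| < delta implies |(2z^3 + z^2 - 3z - 1) + 379| < eps.
(2z^3 + z^2 - 3z - 1) + 379 = 2z^3 + z^2 - 3z + 378 = (z + 6)(2z^2 - 11z + 63).
So |(2z^3 + z^2 - 3z - 1) + 379| = |z + 6|·|2z^2 - 11z + 63|.
Assume first that |z + 6| < 1, so |z| < 7. Then |2z^2 - 11z + 63| ≤ 2·7^2 + 11·7 + 63 = 238.
Hence |(2z^3 + z^2 - 3z - 1) + 379| ≤ 238|z + 6| < eps provided |z + 6| < eps/238.
Choosing delta = min(1, eps/238) ensures both conditions, hence |(2z^3 + z^2 - 3z - 1) + 379| < eps.

delta = min(1, eps/238)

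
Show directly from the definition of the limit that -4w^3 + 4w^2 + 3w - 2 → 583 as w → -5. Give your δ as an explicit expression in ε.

Let ε > 0. We want δ > 0 such that 0 < |w + 5| < δ implies |(-4w^3 + 4w^2 + 3w - 2) − 583| < ε.
(-4w^3 + 4w^2 + 3w - 2) − 583 = -4w^3 + 4w^2 + 3w - 585 = (w + 5)(-4w^2 + 24w - 117).
So |(-4w^3 + 4w^2 + 3w - 2) − 583| = |w + 5|·|-4w^2 + 24w - 117|.
Require δ ≤ 1. Then |w + 5| < 1 gives |w| < 6, and by the triangle inequality |-4w^2 + 24w - 117| ≤ 4·6^2 + 24·6 + 117 = 405.
Hence |(-4w^3 + 4w^2 + 3w - 2) − 583| ≤ 405|w + 5| < ε provided |w + 5| < ε/405.
Choosing δ = min(1, ε/405) ensures both conditions, hence |(-4w^3 + 4w^2 + 3w - 2) − 583| < ε.

δ = min(1, ε/405)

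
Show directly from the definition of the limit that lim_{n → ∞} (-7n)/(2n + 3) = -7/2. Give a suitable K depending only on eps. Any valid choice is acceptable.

K = (21/4)/eps

Suppose eps > 0. For n ≥ 1, |(-7n)/(2n + 3) + 7/2| = |21|/(2(2n + 3)) = 21/(2(2n + 3)).
Since 2n + 3 ≥ 2n for n ≥ 1, this is ≤ 21/(2·2n) = (21/4)/n.
So |(-7n)/(2n + 3) + 7/2| < eps whenever n > (21/4)/eps.
Take K = (21/4)/eps. If n > K then |(-7n)/(2n + 3) + 7/2| ≤ (21/4)/n < eps.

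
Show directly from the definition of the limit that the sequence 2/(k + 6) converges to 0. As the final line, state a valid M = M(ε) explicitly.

M = 2/ε

Let ε > 0 be given. For k ≥ 1, |2/(k + 6) − 0| = 2/(k + 6) ≤ 2/k.
We need 2/k < ε, i.e. k > 2/ε.
Take M = 2/ε. If k > M then |2/(k + 6)| ≤ 2/k < ε.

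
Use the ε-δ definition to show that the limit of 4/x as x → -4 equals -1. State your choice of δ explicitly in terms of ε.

Suppose ε > 0. We seek δ > 0 such that 0 < |x + 4| < δ implies |4/x + 1| < ε.
|4/x + 1| = 4·|-4 − x|/(4·|x|) = 4|x + 4|/(4|x|).
Require δ ≤ 2 so that |x| > 4 − 2 = 2, hence 4|x| > 8.
Then |4/x + 1| < 4|x + 4|/8, which is < ε when |x + 4| < 2ε.
Take δ = min(2, 2ε). Then 0 < |x + 4| < δ gives both |x + 4| < 2 and |x + 4| < 2ε, so |4/x + 1| < ε.

δ = min(2, 2ε)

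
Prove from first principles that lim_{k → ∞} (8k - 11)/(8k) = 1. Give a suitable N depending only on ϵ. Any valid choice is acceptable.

N = (11/8)/ϵ

Let ϵ > 0 be given. For k ≥ 1, |(8k - 11)/(8k) − 1| = |-88|/(8(8k)) = 88/(8(8k)).
Since 8k ≥ 8k for k ≥ 1, this is ≤ 88/(8·8k) = (11/8)/k.
So |(8k - 11)/(8k) − 1| < ϵ whenever k > (11/8)/ϵ.
Take N = (11/8)/ϵ. If k > N then |(8k - 11)/(8k) − 1| ≤ (11/8)/k < ϵ.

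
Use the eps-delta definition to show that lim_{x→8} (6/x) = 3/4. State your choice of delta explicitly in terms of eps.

delta = min(4, (16/3)eps)

Let eps > 0. We seek delta > 0 such that 0 < |x − 8| < delta implies |6/x − (3/4)| < eps.
|6/x − (3/4)| = 6·|8 − x|/(8·|x|) = 6|x − 8|/(8|x|).
Restrict delta ≤ 4. Then |x − 8| < 4 gives |x| > 4, so 8|x| > 32.
Then |6/x − (3/4)| < 6|x − 8|/32, which is < eps when |x − 8| < (16/3)eps.
Take delta = min(4, (16/3)eps). Then 0 < |x − 8| < delta gives both |x − 8| < 4 and |x − 8| < (16/3)eps, so |6/x − (3/4)| < eps.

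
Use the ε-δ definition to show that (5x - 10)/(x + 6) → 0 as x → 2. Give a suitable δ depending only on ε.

Fix ε > 0. We want δ > 0 with 0 < |x − 2| < δ ⇒ |(5x - 10)/(x + 6) − 0| < ε.
Combining over a common denominator, (5x - 10)/(x + 6) − 0 = [(5x - 10)·8 − 0·(x + 6)] / [8·(x + 6)] = 40(x − 2) / (8(x + 6)).
So |(5x - 10)/(x + 6) − 0| = 40|x − 2| / (8·|x + 6|).
Require δ ≤ 4, so |x + 6| ≥ |8| − |x − 2| > 8 − 4 = 4.
Hence |(5x - 10)/(x + 6) − 0| < 40|x − 2|/(8·4) = (5/4)|x − 2|, which is < ε once |x − 2| < (4/5)ε.
Take δ = min(4, (4/5)ε). Then 0 < |x − 2| < δ forces both bounds, so |(5x - 10)/(x + 6) − 0| < ε.

δ = min(4, (4/5)ε)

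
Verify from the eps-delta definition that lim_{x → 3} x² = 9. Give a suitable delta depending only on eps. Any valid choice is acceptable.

delta = min(1, eps/7)

Let eps > 0. We seek delta > 0 with 0 < |x − 3| < delta ⇒ |x² − 9| < eps.
Factor: x² − 9 = (x − 3)(x + 3), so |x² − 9| = |x − 3|·|x + 3|.
Impose delta ≤ 1 so that |x| < 4; then |x + 3| ≤ 7.
Hence |x² − 9| ≤ 7|x − 3|, which is < eps once |x − 3| < eps/7.
Take delta = min(1, eps/7). If 0 < |x − 3| < delta then both bounds hold and |x² − 9| ≤ 7|x − 3| < 7·(eps/7) = eps.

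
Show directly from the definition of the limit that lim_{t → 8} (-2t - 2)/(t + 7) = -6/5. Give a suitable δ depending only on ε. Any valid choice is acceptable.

Fix ε > 0. We want δ > 0 with 0 < |t − 8| < δ ⇒ |(-2t - 2)/(t + 7) + 6/5| < ε.
Combining over a common denominator, (-2t - 2)/(t + 7) + 6/5 = [(-2t - 2)·15 − (-18)·(t + 7)] / [15·(t + 7)] = -12(t − 8) / (15(t + 7)).
So |(-2t - 2)/(t + 7) + 6/5| = 12|t − 8| / (15·|t + 7|).
Require δ ≤ 15/2, so |t + 7| ≥ |15| − |t − 8| > 15 − 15/2 = 15/2.
Hence |(-2t - 2)/(t + 7) + 6/5| < 12|t − 8|/(15·(15/2)) = (8/75)|t − 8|, which is < ε once |t − 8| < (75/8)ε.
Take δ = min(15/2, (75/8)ε). Then 0 < |t − 8| < δ forces both bounds, so |(-2t - 2)/(t + 7) + 6/5| < ε.

δ = min(15/2, (75/8)ε)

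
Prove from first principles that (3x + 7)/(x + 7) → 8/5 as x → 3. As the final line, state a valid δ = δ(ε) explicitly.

δ = min(5, (25/7)ε)

Let ε > 0 be given. We want δ > 0 with 0 < |x − 3| < δ ⇒ |(3x + 7)/(x + 7) − (8/5)| < ε.
Combining over a common denominator, (3x + 7)/(x + 7) − (8/5) = [(3x + 7)·10 − 16·(x + 7)] / [10·(x + 7)] = 14(x − 3) / (10(x + 7)).
So |(3x + 7)/(x + 7) − (8/5)| = 14|x − 3| / (10·|x + 7|).
Restrict δ ≤ 5. Then |x − 3| < 5 gives |x + 7| = |(x − 3) + 10| ≥ 10 − 5 = 5.
Hence |(3x + 7)/(x + 7) − (8/5)| < 14|x − 3|/(10·5) = (7/25)|x − 3|, which is < ε once |x − 3| < (25/7)ε.
Take δ = min(5, (25/7)ε). Then 0 < |x − 3| < δ forces both bounds, so |(3x + 7)/(x + 7) − (8/5)| < ε.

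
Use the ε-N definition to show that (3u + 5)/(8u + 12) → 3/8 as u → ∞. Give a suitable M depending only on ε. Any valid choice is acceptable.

Let ε > 0 be given. We seek M > 0 such that u > M implies |(3u + 5)/(8u + 12) − (3/8)| < ε.
(3u + 5)/(8u + 12) − (3/8) = (8(3u + 5) − 3(8u + 12)) / (8(8u + 12)) = 4/(8(8u + 12)).
For u > 0 we have 8u + 12 > 8u, so |(3u + 5)/(8u + 12) − (3/8)| = 4/(8(8u + 12)) < 4/(8·8u) = (1/16)/u.
Thus |(3u + 5)/(8u + 12) − (3/8)| < ε whenever u > (1/16)/ε.
Take M = (1/16)/ε. If u > M then |(3u + 5)/(8u + 12) − (3/8)| < (1/16)/u < ε.

M = (1/16)/ε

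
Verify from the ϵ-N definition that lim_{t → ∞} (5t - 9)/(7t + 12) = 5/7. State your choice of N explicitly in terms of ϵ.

Let ϵ > 0. We seek N > 0 such that t > N implies |(5t - 9)/(7t + 12) − (5/7)| < ϵ.
(5t - 9)/(7t + 12) − (5/7) = (7(5t - 9) − 5(7t + 12)) / (7(7t + 12)) = -123/(7(7t + 12)).
For t > 0 we have 7t + 12 > 7t, so |(5t - 9)/(7t + 12) − (5/7)| = 123/(7(7t + 12)) < 123/(7·7t) = (123/49)/t.
Thus |(5t - 9)/(7t + 12) − (5/7)| < ϵ whenever t > (123/49)/ϵ.
Take N = (123/49)/ϵ. If t > N then |(5t - 9)/(7t + 12) − (5/7)| < (123/49)/t < ϵ.

N = (123/49)/ϵ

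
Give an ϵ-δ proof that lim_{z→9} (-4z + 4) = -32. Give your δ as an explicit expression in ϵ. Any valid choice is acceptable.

Let ϵ > 0 be given. We need δ > 0 so that 0 < |z − 9| < δ implies |(-4z + 4) + 32| < ϵ.
Since (-4z + 4) + 32 = -4(z − 9), we have |(-4z + 4) + 32| = 4|z − 9|.
So 4|z − 9| < ϵ exactly when |z − 9| < ϵ/4.
Take δ = ϵ/4. If 0 < |z − 9| < δ then |(-4z + 4) + 32| = 4|z − 9| < 4·(ϵ/4) = ϵ.

δ = ϵ/4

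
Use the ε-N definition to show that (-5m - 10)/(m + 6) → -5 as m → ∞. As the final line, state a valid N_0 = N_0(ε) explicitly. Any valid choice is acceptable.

Let ε > 0 be given. For m ≥ 1, |(-5m - 10)/(m + 6) + 5| = |20|/((m + 6)) = 20/((m + 6)).
Since m + 6 ≥ m for m ≥ 1, this is ≤ 20/(m) = 20/m.
So |(-5m - 10)/(m + 6) + 5| < ε whenever m > 20/ε.
Take N_0 = 20/ε. If m > N_0 then |(-5m - 10)/(m + 6) + 5| ≤ 20/m < ε.

N_0 = 20/ε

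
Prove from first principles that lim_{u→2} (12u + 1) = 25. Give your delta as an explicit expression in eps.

delta = eps/12

Suppose eps > 0. We need delta > 0 so that 0 < |u − 2| < delta implies |(12u + 1) − 25| < eps.
Since (12u + 1) − 25 = 12(u − 2), we have |(12u + 1) − 25| = 12|u − 2|.
So 12|u − 2| < eps exactly when |u − 2| < eps/12.
Take delta = eps/12. If 0 < |u − 2| < delta then |(12u + 1) − 25| = 12|u − 2| < 12·(eps/12) = eps.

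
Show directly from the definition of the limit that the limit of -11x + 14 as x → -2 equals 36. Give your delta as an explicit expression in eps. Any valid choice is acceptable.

delta = eps/11

Let eps > 0 be given. We need delta > 0 so that 0 < |x + 2| < delta implies |(-11x + 14) − 36| < eps.
Since (-11x + 14) − 36 = -11(x + 2), we have |(-11x + 14) − 36| = 11|x + 2|.
So 11|x + 2| < eps exactly when |x + 2| < eps/11.
Take delta = eps/11. If 0 < |x + 2| < delta then |(-11x + 14) − 36| = 11|x + 2| < 11·(eps/11) = eps.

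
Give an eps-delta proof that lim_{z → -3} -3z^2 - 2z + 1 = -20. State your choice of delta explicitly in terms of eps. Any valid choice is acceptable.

Let eps > 0. We want delta > 0 such that 0 < |z + 3| < delta implies |(-3z^2 - 2z + 1) + 20| < eps.
(-3z^2 - 2z + 1) + 20 = -3z^2 - 2z + 21 = (z + 3)(-3z + 7).
So |(-3z^2 - 2z + 1) + 20| = |z + 3|·|-3z + 7|.
Require delta ≤ 1. Then |z + 3| < 1 gives |z| < 4, and by the triangle inequality |-3z + 7| ≤ 3·4 + 7 = 19.
Hence |(-3z^2 - 2z + 1) + 20| ≤ 19|z + 3| < eps provided |z + 3| < eps/19.
Take delta = min(1, eps/19). Then 0 < |z + 3| < delta gives both |z + 3| < 1 and |z + 3| < eps/19, so |(-3z^2 - 2z + 1) + 20| < eps.

delta = min(1, eps/19)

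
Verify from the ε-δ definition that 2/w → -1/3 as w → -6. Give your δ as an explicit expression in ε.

Fix ε > 0. We seek δ > 0 such that 0 < |w + 6| < δ implies |2/w + 1/3| < ε.
|2/w + 1/3| = 2·|-6 − w|/(6·|w|) = 2|w + 6|/(6|w|).
Require δ ≤ 3 so that |w| > 6 − 3 = 3, hence 6|w| > 18.
Then |2/w + 1/3| < 2|w + 6|/18, which is < ε when |w + 6| < 9ε.
Take δ = min(3, 9ε). Then 0 < |w + 6| < δ gives both |w + 6| < 3 and |w + 6| < 9ε, so |2/w + 1/3| < ε.

δ = min(3, 9ε)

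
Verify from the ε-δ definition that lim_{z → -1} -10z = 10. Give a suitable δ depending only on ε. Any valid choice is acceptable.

Suppose ε > 0. We need δ > 0 so that 0 < |z + 1| < δ implies |(-10z) − 10| < ε.
Since (-10z) − 10 = -10(z + 1), we have |(-10z) − 10| = 10|z + 1|.
So 10|z + 1| < ε exactly when |z + 1| < ε/10.
Take δ = ε/10. If 0 < |z + 1| < δ then |(-10z) − 10| = 10|z + 1| < 10·(ε/10) = ε.

δ = ε/10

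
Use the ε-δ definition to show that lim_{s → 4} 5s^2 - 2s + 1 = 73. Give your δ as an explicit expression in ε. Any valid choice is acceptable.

Suppose ε > 0. We want δ > 0 such that 0 < |s − 4| < δ implies |(5s^2 - 2s + 1) − 73| < ε.
(5s^2 - 2s + 1) − 73 = 5s^2 - 2s - 72 = (s − 4)(5s + 18).
So |(5s^2 - 2s + 1) − 73| = |s − 4|·|5s + 18|.
Assume first that |s − 4| < 1, so |s| < 5. Then |5s + 18| ≤ 5·5 + 18 = 43.
Hence |(5s^2 - 2s + 1) − 73| ≤ 43|s − 4| < ε provided |s − 4| < ε/43.
Choosing δ = min(1, ε/43) ensures both conditions, hence |(5s^2 - 2s + 1) − 73| < ε.

δ = min(1, ε/43)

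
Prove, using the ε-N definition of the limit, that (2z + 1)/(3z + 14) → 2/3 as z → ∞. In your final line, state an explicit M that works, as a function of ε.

Let ε > 0. We seek M > 0 such that z > M implies |(2z + 1)/(3z + 14) − (2/3)| < ε.
(2z + 1)/(3z + 14) − (2/3) = (3(2z + 1) − 2(3z + 14)) / (3(3z + 14)) = -25/(3(3z + 14)).
For z > 0 we have 3z + 14 > 3z, so |(2z + 1)/(3z + 14) − (2/3)| = 25/(3(3z + 14)) < 25/(3·3z) = (25/9)/z.
Thus |(2z + 1)/(3z + 14) − (2/3)| < ε whenever z > (25/9)/ε.
Take M = (25/9)/ε. If z > M then |(2z + 1)/(3z + 14) − (2/3)| < (25/9)/z < ε.

M = (25/9)/ε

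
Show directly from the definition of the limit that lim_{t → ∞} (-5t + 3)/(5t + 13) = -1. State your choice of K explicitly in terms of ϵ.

Suppose ϵ > 0. We seek K > 0 such that t > K implies |(-5t + 3)/(5t + 13) + 1| < ϵ.
(-5t + 3)/(5t + 13) + 1 = (5(-5t + 3) − (-5)(5t + 13)) / (5(5t + 13)) = 80/(5(5t + 13)).
For t > 0 we have 5t + 13 > 5t, so |(-5t + 3)/(5t + 13) + 1| = 80/(5(5t + 13)) < 80/(5·5t) = (16/5)/t.
Thus |(-5t + 3)/(5t + 13) + 1| < ϵ whenever t > (16/5)/ϵ.
Take K = (16/5)/ϵ. If t > K then |(-5t + 3)/(5t + 13) + 1| < (16/5)/t < ϵ.

K = (16/5)/ϵ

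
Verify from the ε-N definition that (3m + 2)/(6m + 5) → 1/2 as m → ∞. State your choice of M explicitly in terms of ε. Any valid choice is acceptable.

M = (1/12)/ε

Fix ε > 0. For m ≥ 1, |(3m + 2)/(6m + 5) − (1/2)| = |-3|/(6(6m + 5)) = 3/(6(6m + 5)).
Since 6m + 5 ≥ 6m for m ≥ 1, this is ≤ 3/(6·6m) = (1/12)/m.
So |(3m + 2)/(6m + 5) − (1/2)| < ε whenever m > (1/12)/ε.
Take M = (1/12)/ε. If m > M then |(3m + 2)/(6m + 5) − (1/2)| ≤ (1/12)/m < ε.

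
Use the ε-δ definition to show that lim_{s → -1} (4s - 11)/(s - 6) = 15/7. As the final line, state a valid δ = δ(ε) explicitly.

δ = min(7/2, (49/26)ε)

Let ε > 0 be given. We want δ > 0 with 0 < |s + 1| < δ ⇒ |(4s - 11)/(s - 6) − (15/7)| < ε.
Combining over a common denominator, (4s - 11)/(s - 6) − (15/7) = [(4s - 11)·(-7) − (-15)·(s - 6)] / [(-7)·(s - 6)] = -13(s + 1) / ((-7)(s - 6)).
So |(4s - 11)/(s - 6) − (15/7)| = 13|s + 1| / (7·|s − 6|).
Require δ ≤ 7/2, so |s − 6| ≥ |-7| − |s + 1| > 7 − 7/2 = 7/2.
Hence |(4s - 11)/(s - 6) − (15/7)| < 13|s + 1|/(7·(7/2)) = (26/49)|s + 1|, which is < ε once |s + 1| < (49/26)ε.
Take δ = min(7/2, (49/26)ε). Then 0 < |s + 1| < δ forces both bounds, so |(4s - 11)/(s - 6) − (15/7)| < ε.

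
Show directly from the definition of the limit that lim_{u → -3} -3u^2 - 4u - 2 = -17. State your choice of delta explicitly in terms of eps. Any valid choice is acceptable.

Fix eps > 0. We want delta > 0 such that 0 < |u + 3| < delta implies |(-3u^2 - 4u - 2) + 17| < eps.
(-3u^2 - 4u - 2) + 17 = -3u^2 - 4u + 15 = (u + 3)(-3u + 5).
So |(-3u^2 - 4u - 2) + 17| = |u + 3|·|-3u + 5|.
Require delta ≤ 1. Then |u + 3| < 1 gives |u| < 4, and by the triangle inequality |-3u + 5| ≤ 3·4 + 5 = 17.
Hence |(-3u^2 - 4u - 2) + 17| ≤ 17|u + 3| < eps provided |u + 3| < eps/17.
Take delta = min(1, eps/17). Then 0 < |u + 3| < delta gives both |u + 3| < 1 and |u + 3| < eps/17, so |(-3u^2 - 4u - 2) + 17| < eps.

delta = min(1, eps/17)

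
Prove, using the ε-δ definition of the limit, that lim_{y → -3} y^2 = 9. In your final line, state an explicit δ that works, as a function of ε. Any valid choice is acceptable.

Let ε > 0 be given. We seek δ > 0 with 0 < |y + 3| < δ ⇒ |y^2 − 9| < ε.
Factor: y^2 − 9 = (y + 3)(y - 3), so |y^2 − 9| = |y + 3|·|y - 3|.
Impose δ ≤ 1 so that |y| < 4; then |y - 3| ≤ 7.
Hence |y^2 − 9| ≤ 7|y + 3|, which is < ε once |y + 3| < ε/7.
Take δ = min(1, ε/7). If 0 < |y + 3| < δ then both bounds hold and |y^2 − 9| ≤ 7|y + 3| < 7·(ε/7) = ε.

δ = min(1, ε/7)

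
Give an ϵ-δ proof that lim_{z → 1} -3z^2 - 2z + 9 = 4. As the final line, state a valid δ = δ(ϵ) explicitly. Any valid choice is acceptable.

Let ϵ > 0. We want δ > 0 such that 0 < |z − 1| < δ implies |(-3z^2 - 2z + 9) − 4| < ϵ.
(-3z^2 - 2z + 9) − 4 = -3z^2 - 2z + 5 = (z − 1)(-3z - 5).
So |(-3z^2 - 2z + 9) − 4| = |z − 1|·|-3z - 5|.
Assume first that |z − 1| < 2, so |z| < 3. Then |-3z - 5| ≤ 3·3 + 5 = 14.
Hence |(-3z^2 - 2z + 9) − 4| ≤ 14|z − 1| < ϵ provided |z − 1| < ϵ/14.
Take δ = min(2, ϵ/14). Then 0 < |z − 1| < δ gives both |z − 1| < 2 and |z − 1| < ϵ/14, so |(-3z^2 - 2z + 9) − 4| < ϵ.

δ = min(2, ϵ/14)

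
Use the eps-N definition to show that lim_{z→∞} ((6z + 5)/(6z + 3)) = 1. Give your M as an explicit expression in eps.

Fix eps > 0. We seek M > 0 such that z > M implies |(6z + 5)/(6z + 3) − 1| < eps.
(6z + 5)/(6z + 3) − 1 = (6(6z + 5) − 6(6z + 3)) / (6(6z + 3)) = 12/(6(6z + 3)).
For z > 0 we have 6z + 3 > 6z, so |(6z + 5)/(6z + 3) − 1| = 12/(6(6z + 3)) < 12/(6·6z) = (1/3)/z.
Thus |(6z + 5)/(6z + 3) − 1| < eps whenever z > (1/3)/eps.
Take M = (1/3)/eps. If z > M then |(6z + 5)/(6z + 3) − 1| < (1/3)/z < eps.

M = (1/3)/eps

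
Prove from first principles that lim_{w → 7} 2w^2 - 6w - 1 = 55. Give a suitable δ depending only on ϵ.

δ = min(1, ϵ/24)

Fix ϵ > 0. We want δ > 0 such that 0 < |w − 7| < δ implies |(2w^2 - 6w - 1) − 55| < ϵ.
(2w^2 - 6w - 1) − 55 = 2w^2 - 6w - 56 = (w − 7)(2w + 8).
So |(2w^2 - 6w - 1) − 55| = |w − 7|·|2w + 8|.
Require δ ≤ 1. Then |w − 7| < 1 gives |w| < 8, and by the triangle inequality |2w + 8| ≤ 2·8 + 8 = 24.
Hence |(2w^2 - 6w - 1) − 55| ≤ 24|w − 7| < ϵ provided |w − 7| < ϵ/24.
Choosing δ = min(1, ϵ/24) ensures both conditions, hence |(2w^2 - 6w - 1) − 55| < ϵ.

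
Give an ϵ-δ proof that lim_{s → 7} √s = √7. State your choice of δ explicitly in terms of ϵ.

δ = min(7, √7·ϵ)

Suppose ϵ > 0. We want δ > 0 such that 0 < |s − 7| < δ implies |√s − √7| < ϵ.
Rationalise: √s − √7 = (s − 7)/(√s + √7), so |√s − √7| = |s − 7|/(√s + √7).
Restrict δ ≤ 7 so that |s − 7| < 7 forces s > 0, and then √s + √7 > √7.
Hence |√s − √7| < |s − 7|/√7, which is < ϵ once |s − 7| < √7·ϵ.
Take δ = min(7, √7·ϵ). If 0 < |s − 7| < δ then s > 0 and |√s − √7| < |s − 7|/√7 < ϵ.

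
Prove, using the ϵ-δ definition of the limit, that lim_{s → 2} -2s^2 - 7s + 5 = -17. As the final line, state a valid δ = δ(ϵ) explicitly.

δ = min(1, ϵ/17)

Let ϵ > 0. We want δ > 0 such that 0 < |s − 2| < δ implies |(-2s^2 - 7s + 5) + 17| < ϵ.
(-2s^2 - 7s + 5) + 17 = -2s^2 - 7s + 22 = (s − 2)(-2s - 11).
So |(-2s^2 - 7s + 5) + 17| = |s − 2|·|-2s - 11|.
Assume first that |s − 2| < 1, so |s| < 3. Then |-2s - 11| ≤ 2·3 + 11 = 17.
Hence |(-2s^2 - 7s + 5) + 17| ≤ 17|s − 2| < ϵ provided |s − 2| < ϵ/17.
Choosing δ = min(1, ϵ/17) ensures both conditions, hence |(-2s^2 - 7s + 5) + 17| < ϵ.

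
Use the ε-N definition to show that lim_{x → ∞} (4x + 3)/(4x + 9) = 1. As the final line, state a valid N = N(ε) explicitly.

Suppose ε > 0. We seek N > 0 such that x > N implies |(4x + 3)/(4x + 9) − 1| < ε.
(4x + 3)/(4x + 9) − 1 = (4(4x + 3) − 4(4x + 9)) / (4(4x + 9)) = -24/(4(4x + 9)).
For x > 0 we have 4x + 9 > 4x, so |(4x + 3)/(4x + 9) − 1| = 24/(4(4x + 9)) < 24/(4·4x) = (3/2)/x.
Thus |(4x + 3)/(4x + 9) − 1| < ε whenever x > (3/2)/ε.
Take N = (3/2)/ε. If x > N then |(4x + 3)/(4x + 9) − 1| < (3/2)/x < ε.

N = (3/2)/ε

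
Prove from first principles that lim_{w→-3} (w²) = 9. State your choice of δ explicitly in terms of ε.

δ = min(1, ε/7)

Let ε > 0. We seek δ > 0 with 0 < |w + 3| < δ ⇒ |w² − 9| < ε.
Factor: w² − 9 = (w + 3)(w - 3), so |w² − 9| = |w + 3|·|w - 3|.
Impose δ ≤ 1 so that |w| < 4; then |w - 3| ≤ 7.
Hence |w² − 9| ≤ 7|w + 3|, which is < ε once |w + 3| < ε/7.
Take δ = min(1, ε/7). If 0 < |w + 3| < δ then both bounds hold and |w² − 9| ≤ 7|w + 3| < 7·(ε/7) = ε.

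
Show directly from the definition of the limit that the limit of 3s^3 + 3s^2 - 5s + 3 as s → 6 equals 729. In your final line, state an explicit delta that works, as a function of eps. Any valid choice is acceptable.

Fix eps > 0. We want delta > 0 such that 0 < |s − 6| < delta implies |(3s^3 + 3s^2 - 5s + 3) − 729| < eps.
(3s^3 + 3s^2 - 5s + 3) − 729 = 3s^3 + 3s^2 - 5s - 726 = (s − 6)(3s^2 + 21s + 121).
So |(3s^3 + 3s^2 - 5s + 3) − 729| = |s − 6|·|3s^2 + 21s + 121|.
Require delta ≤ 1. Then |s − 6| < 1 gives |s| < 7, and by the triangle inequality |3s^2 + 21s + 121| ≤ 3·7^2 + 21·7 + 121 = 415.
Hence |(3s^3 + 3s^2 - 5s + 3) − 729| ≤ 415|s − 6| < eps provided |s − 6| < eps/415.
Choosing delta = min(1, eps/415) ensures both conditions, hence |(3s^3 + 3s^2 - 5s + 3) − 729| < eps.

delta = min(1, eps/415)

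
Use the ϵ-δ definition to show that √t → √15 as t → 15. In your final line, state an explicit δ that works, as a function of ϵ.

Let ϵ > 0 be given. We want δ > 0 such that 0 < |t − 15| < δ implies |√t − √15| < ϵ.
Multiplying by the conjugate, |√t − √15| = |t − 15|/(√t + √15).
Restrict δ ≤ 15 so that |t − 15| < 15 forces t > 0, and then √t + √15 > √15.
Hence |√t − √15| < |t − 15|/√15, which is < ϵ once |t − 15| < √15·ϵ.
Take δ = min(15, √15·ϵ). If 0 < |t − 15| < δ then t > 0 and |√t − √15| < |t − 15|/√15 < ϵ.

δ = min(15, √15·ϵ)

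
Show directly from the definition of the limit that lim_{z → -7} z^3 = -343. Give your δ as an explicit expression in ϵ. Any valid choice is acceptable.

δ = min(1, ϵ/169)

Suppose ϵ > 0. We seek δ > 0 with 0 < |z + 7| < δ ⇒ |z^3 + 343| < ϵ.
Factor: z^3 + 343 = (z + 7)(z^2 - 7z + 49), so |z^3 + 343| = |z + 7|·|z^2 - 7z + 49|.
Restrict δ ≤ 1. Then |z + 7| < 1 gives |z| < 8, so by the triangle inequality |z^2 - 7z + 49| ≤ 8^2 + 7·8 + 49 = 169.
Hence |z^3 + 343| ≤ 169|z + 7|, which is < ϵ once |z + 7| < ϵ/169.
Take δ = min(1, ϵ/169). If 0 < |z + 7| < δ then both bounds hold and |z^3 + 343| ≤ 169|z + 7| < 169·(ϵ/169) = ϵ.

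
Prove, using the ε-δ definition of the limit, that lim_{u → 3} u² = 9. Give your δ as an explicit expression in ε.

Let ε > 0. We seek δ > 0 with 0 < |u − 3| < δ ⇒ |u² − 9| < ε.
Factor: u² − 9 = (u − 3)(u + 3), so |u² − 9| = |u − 3|·|u + 3|.
Impose δ ≤ 1 so that |u| < 4; then |u + 3| ≤ 7.
Hence |u² − 9| ≤ 7|u − 3|, which is < ε once |u − 3| < ε/7.
Take δ = min(1, ε/7). If 0 < |u − 3| < δ then both bounds hold and |u² − 9| ≤ 7|u − 3| < 7·(ε/7) = ε.

δ = min(1, ε/7)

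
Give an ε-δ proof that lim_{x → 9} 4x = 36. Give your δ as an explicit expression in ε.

Let ε > 0 be given. We need δ > 0 so that 0 < |x − 9| < δ implies |(4x) − 36| < ε.
|(4x) − 36| = |4x - 36| = 4|x − 9|.
So 4|x − 9| < ε exactly when |x − 9| < ε/4.
Choosing δ = ε/4 gives |(4x) − 36| = 4|x − 9| < ε whenever |x − 9| < δ.

δ = ε/4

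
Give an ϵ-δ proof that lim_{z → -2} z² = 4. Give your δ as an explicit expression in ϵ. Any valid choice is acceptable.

Let ϵ > 0 be given. We seek δ > 0 with 0 < |z + 2| < δ ⇒ |z² − 4| < ϵ.
Factor: z² − 4 = (z + 2)(z - 2), so |z² − 4| = |z + 2|·|z - 2|.
Impose δ ≤ 1 so that |z| < 3; then |z - 2| ≤ 5.
Hence |z² − 4| ≤ 5|z + 2|, which is < ϵ once |z + 2| < ϵ/5.
Take δ = min(1, ϵ/5). If 0 < |z + 2| < δ then both bounds hold and |z² − 4| ≤ 5|z + 2| < 5·(ϵ/5) = ϵ.

δ = min(1, ϵ/5)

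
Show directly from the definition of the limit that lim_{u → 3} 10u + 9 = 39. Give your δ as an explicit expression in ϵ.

δ = ϵ/10

Fix ϵ > 0. We need δ > 0 so that 0 < |u − 3| < δ implies |(10u + 9) − 39| < ϵ.
|(10u + 9) − 39| = |10u - 30| = 10|u − 3|.
So 10|u − 3| < ϵ exactly when |u − 3| < ϵ/10.
Take δ = ϵ/10. If 0 < |u − 3| < δ then |(10u + 9) − 39| = 10|u − 3| < 10·(ϵ/10) = ϵ.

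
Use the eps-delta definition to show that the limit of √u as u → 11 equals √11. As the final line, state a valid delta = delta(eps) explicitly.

delta = min(11, √11·eps)

Suppose eps > 0. We want delta > 0 such that 0 < |u − 11| < delta implies |√u − √11| < eps.
Multiplying by the conjugate, |√u − √11| = |u − 11|/(√u + √11).
Restrict delta ≤ 11 so that |u − 11| < 11 forces u > 0, and then √u + √11 > √11.
Hence |√u − √11| < |u − 11|/√11, which is < eps once |u − 11| < √11·eps.
Take delta = min(11, √11·eps). If 0 < |u − 11| < delta then u > 0 and |√u − √11| < |u − 11|/√11 < eps.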